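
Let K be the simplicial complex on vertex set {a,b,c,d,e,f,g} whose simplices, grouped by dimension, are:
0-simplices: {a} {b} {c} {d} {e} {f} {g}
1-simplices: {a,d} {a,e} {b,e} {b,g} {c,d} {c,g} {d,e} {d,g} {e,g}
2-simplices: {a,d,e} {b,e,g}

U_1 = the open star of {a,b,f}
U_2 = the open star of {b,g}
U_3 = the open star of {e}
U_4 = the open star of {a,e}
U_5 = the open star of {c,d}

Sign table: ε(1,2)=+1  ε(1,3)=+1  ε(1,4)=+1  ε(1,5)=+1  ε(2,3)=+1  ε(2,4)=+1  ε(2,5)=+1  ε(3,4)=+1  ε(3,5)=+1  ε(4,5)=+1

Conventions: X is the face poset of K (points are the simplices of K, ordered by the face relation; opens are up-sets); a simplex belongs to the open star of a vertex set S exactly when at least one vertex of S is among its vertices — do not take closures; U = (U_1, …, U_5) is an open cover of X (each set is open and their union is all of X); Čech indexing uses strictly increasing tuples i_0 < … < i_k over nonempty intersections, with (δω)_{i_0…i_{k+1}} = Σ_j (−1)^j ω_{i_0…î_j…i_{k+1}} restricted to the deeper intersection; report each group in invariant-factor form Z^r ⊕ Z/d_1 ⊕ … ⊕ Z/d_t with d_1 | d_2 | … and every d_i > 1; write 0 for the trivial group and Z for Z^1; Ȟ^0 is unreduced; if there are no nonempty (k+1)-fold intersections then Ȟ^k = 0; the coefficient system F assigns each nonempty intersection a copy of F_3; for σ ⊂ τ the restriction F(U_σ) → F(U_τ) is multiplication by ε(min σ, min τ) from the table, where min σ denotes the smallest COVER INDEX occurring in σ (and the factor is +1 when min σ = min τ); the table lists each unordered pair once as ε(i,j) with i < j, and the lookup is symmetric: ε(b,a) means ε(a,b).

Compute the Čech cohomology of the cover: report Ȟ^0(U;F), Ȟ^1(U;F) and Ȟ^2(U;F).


nonempty intersections:
  U1={{a},{b},{f},{a,d},{a,e},{b,e},{b,g},{a,d,e},{b,e,g}} U2={{b},{g},{b,e},{b,g},{c,g},{d,g},{e,g},{b,e,g}} U3={{e},{a,e},{b,e},{d,e},{e,g},{a,d,e},{b,e,g}} U4={{a},{e},{a,d},{a,e},{b,e},{d,e},{e,g},{a,d,e},{b,e,g}} U5={{c},{d},{a,d},{c,d},{c,g},{d,e},{d,g},{a,d,e}}
  U12={{b},{b,e},{b,g},{b,e,g}} U13={{a,e},{b,e},{a,d,e},{b,e,g}} U14={{a},{a,d},{a,e},{b,e},{a,d,e},{b,e,g}} U15={{a,d},{a,d,e}} U23={{b,e},{e,g},{b,e,g}} U24={{b,e},{e,g},{b,e,g}} U25={{c,g},{d,g}} U34={{e},{a,e},{b,e},{d,e},{e,g},{a,d,e},{b,e,g}} U35={{d,e},{a,d,e}} U45={{a,d},{d,e},{a,d,e}}
  U123={{b,e},{b,e,g}} U124={{b,e},{b,e,g}} U134={{a,e},{b,e},{a,d,e},{b,e,g}} U135={{a,d,e}} U145={{a,d},{a,d,e}} U234={{b,e},{e,g},{b,e,g}} U345={{d,e},{a,d,e}}
  U1234={{b,e},{b,e,g}} U1345={{a,d,e}}
C dims 5,10,7,2; δ0: rk_F3 4; δ1: rk_F3 5; δ2: rk_F3 2
Ȟ^0: (5−4)−0=1 ⇒ Z/3
Ȟ^1: (10−5)−4=1 ⇒ Z/3
Ȟ^2: (7−2)−5=0 ⇒ 0

Ȟ^0(U;F) ≅ Z/3; Ȟ^1(U;F) ≅ Z/3; Ȟ^2(U;F) ≅ 0


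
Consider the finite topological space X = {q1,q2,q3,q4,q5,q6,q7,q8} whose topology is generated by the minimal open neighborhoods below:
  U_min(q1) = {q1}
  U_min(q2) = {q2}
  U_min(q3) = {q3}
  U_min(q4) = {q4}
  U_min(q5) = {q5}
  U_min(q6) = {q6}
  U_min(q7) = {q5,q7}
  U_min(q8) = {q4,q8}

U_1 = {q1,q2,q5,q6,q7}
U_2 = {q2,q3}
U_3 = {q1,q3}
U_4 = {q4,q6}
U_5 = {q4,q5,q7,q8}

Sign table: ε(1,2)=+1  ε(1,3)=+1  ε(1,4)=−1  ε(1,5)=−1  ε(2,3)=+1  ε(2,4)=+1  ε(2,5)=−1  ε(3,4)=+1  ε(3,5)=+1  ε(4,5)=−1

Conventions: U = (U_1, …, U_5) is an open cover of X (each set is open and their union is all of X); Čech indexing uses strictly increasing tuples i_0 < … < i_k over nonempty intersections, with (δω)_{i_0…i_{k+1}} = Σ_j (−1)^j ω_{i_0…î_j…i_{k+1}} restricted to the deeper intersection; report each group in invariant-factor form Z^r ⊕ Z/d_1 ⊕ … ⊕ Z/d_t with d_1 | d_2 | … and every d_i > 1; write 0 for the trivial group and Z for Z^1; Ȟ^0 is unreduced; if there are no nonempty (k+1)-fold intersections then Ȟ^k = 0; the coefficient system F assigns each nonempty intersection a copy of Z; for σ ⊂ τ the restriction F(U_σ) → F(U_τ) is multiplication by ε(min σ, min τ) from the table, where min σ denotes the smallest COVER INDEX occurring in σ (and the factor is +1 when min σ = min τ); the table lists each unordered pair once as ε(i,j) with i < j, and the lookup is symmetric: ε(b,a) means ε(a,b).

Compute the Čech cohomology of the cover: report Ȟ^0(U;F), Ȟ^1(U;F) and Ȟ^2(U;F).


nerve of the cover:
  U12={q2} U13={q1} U14={q6} U15={q5,q7} U23={q3} U45={q4}
C dims 5,6; δ0: rk 5, SNF 1^4·2
Ȟ^0 = (5 − 5) − 0 = 0, so Ȟ^0 ≅ 0
Ȟ^1 = (6 − 0) − 5 = 1 plus torsion [2], so Ȟ^1 ≅ Z ⊕ Z/2
Ȟ^2 = (0 − 0) − 0 = 0, so Ȟ^2 ≅ 0

Ȟ^0(U;F) ≅ 0; Ȟ^1(U;F) ≅ Z ⊕ Z/2; Ȟ^2(U;F) ≅ 0


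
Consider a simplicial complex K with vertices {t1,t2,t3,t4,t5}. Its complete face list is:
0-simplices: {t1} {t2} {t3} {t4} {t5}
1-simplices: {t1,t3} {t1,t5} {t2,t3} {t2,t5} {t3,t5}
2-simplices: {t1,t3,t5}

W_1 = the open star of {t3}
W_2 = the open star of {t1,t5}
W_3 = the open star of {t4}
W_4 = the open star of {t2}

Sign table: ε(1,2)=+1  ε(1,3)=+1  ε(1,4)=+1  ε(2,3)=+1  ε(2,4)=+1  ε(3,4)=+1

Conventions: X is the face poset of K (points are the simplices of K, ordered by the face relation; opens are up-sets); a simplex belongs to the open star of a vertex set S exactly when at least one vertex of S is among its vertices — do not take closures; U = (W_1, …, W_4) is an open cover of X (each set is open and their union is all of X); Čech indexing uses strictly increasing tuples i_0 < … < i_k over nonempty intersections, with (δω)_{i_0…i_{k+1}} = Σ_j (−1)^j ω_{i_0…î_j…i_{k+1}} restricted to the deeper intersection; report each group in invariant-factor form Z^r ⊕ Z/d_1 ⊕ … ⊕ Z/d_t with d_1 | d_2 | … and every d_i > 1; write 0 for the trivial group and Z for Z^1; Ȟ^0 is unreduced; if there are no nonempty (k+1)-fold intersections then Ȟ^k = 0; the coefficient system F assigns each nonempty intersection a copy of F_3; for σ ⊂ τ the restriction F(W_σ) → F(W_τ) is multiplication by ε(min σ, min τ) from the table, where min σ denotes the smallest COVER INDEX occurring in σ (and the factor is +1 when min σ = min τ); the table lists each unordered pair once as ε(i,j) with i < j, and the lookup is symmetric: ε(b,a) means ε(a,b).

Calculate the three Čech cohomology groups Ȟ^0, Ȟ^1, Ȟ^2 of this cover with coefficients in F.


Ȟ^0(U;F) ≅ Z/3 ⊕ Z/3, Ȟ^1(U;F) ≅ Z/3 and Ȟ^2(U;F) ≅ 0

nerve of the cover:
  W1={{t3},{t1,t3},{t2,t3},{t3,t5},{t1,t3,t5}} W2={{t1},{t5},{t1,t3},{t1,t5},{t2,t5},{t3,t5},{t1,t3,t5}} W3={{t4}} W4={{t2},{t2,t3},{t2,t5}}
  W12={{t1,t3},{t3,t5},{t1,t3,t5}} W14={{t2,t3}} W24={{t2,t5}}
C dims 4,3; δ0: rk_F3 2
Ȟ^0 = (4 − 2) − 0 = 2, so Ȟ^0 ≅ Z/3 ⊕ Z/3
Ȟ^1 = (3 − 0) − 2 = 1, so Ȟ^1 ≅ Z/3
Ȟ^2 = (0 − 0) − 0 = 0, so Ȟ^2 ≅ 0


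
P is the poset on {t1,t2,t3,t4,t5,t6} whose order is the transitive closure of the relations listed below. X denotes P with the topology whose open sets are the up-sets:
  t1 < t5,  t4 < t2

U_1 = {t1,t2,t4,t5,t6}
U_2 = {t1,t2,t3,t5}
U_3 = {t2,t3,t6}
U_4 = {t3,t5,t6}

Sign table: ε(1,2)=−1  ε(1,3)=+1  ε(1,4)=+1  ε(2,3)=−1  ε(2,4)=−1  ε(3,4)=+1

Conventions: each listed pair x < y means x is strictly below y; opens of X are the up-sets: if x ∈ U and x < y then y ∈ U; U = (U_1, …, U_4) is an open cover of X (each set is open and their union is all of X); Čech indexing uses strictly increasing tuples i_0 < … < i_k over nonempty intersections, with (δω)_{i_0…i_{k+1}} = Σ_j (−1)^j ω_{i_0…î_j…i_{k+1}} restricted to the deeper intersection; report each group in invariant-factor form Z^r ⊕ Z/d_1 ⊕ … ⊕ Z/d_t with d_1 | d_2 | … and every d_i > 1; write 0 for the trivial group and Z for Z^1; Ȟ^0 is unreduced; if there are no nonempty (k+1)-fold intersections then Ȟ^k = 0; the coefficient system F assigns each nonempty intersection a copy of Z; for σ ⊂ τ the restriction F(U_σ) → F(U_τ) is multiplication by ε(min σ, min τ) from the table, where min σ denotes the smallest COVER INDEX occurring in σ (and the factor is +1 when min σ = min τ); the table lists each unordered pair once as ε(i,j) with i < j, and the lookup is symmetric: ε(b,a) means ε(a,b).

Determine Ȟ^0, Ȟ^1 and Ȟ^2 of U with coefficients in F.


intersection data:
  U12={t1,t2,t5} U13={t2,t6} U14={t5,t6} U23={t2,t3} U24={t3,t5} U34={t3,t6}
  U123={t2} U124={t5} U134={t6} U234={t3}
C dims 4,6,4; δ0: rk 3, SNF 1^3; δ1: rk 3, SNF 1^3
Ȟ^0 = (4 − 3) − 0 = 1, so Ȟ^0 ≅ Z
Ȟ^1 = (6 − 3) − 3 = 0, so Ȟ^1 ≅ 0
Ȟ^2 = (4 − 0) − 3 = 1, so Ȟ^2 ≅ Z

Ȟ^0 = Z,  Ȟ^1 = 0,  Ȟ^2 = Z


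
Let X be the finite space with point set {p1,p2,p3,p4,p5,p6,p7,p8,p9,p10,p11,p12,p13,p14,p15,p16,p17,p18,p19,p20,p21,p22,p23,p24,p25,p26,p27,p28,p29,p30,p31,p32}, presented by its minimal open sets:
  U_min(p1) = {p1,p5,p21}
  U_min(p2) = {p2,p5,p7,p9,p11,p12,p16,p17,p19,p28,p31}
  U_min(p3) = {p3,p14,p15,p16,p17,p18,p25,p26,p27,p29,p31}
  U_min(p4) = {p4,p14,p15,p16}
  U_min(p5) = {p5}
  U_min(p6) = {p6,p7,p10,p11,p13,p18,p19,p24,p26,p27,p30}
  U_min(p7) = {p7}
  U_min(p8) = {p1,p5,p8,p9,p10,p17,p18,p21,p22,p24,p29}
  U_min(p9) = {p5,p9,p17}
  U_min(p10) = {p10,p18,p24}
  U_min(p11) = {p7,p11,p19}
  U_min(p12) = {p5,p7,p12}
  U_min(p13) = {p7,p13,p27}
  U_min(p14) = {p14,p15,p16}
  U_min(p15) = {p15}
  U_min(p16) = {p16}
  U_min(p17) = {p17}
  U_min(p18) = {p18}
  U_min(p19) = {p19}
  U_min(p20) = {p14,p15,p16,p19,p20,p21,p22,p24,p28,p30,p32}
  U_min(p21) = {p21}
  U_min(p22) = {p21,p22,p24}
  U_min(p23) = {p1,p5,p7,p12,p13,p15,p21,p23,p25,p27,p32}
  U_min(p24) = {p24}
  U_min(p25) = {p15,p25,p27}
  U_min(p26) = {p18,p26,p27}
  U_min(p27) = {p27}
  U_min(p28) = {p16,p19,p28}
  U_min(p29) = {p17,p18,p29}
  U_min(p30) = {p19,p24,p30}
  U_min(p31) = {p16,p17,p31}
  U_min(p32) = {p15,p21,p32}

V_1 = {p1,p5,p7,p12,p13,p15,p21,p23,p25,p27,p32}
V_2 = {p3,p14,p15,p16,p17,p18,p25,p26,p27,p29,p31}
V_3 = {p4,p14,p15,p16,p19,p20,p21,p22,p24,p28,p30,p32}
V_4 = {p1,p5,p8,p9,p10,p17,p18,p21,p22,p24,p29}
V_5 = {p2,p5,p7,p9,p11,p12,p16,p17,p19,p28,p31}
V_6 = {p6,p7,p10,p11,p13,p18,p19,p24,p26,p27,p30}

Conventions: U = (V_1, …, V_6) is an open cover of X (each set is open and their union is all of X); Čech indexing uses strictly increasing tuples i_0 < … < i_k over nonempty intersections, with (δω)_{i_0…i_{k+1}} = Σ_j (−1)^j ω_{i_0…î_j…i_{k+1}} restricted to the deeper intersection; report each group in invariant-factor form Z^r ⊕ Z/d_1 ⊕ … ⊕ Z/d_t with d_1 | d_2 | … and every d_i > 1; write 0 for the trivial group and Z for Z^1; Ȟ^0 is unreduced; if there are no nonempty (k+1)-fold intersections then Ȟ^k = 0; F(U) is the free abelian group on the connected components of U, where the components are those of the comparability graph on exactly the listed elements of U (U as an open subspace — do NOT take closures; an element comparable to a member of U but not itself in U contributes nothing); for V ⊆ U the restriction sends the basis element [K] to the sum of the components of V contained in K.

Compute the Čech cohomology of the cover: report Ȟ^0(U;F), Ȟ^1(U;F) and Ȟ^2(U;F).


intersection data:
  V12={p15,p25,p27} V13={p15,p21,p32} V14={p1,p5,p21} V15={p5,p7,p12} V16={p7,p13,p27} V23={p14,p15,p16} V24={p17,p18,p29} V25={p16,p17,p31} V26={p18,p26,p27} V34={p21,p22,p24} V35={p16,p19,p28} V36={p19,p24,p30} V45={p5,p9,p17} V46={p10,p18,p24} V56={p7,p11,p19}
  V123={p15} V126={p27} V134={p21} V145={p5} V156={p7} V235={p16} V245={p17} V246={p18} V346={p24} V356={p19}
components per intersection:
  V1: {p1,p5,p7,p12,p13,p15,p21,p23,p25,p27,p32}
  V2: {p3,p14,p15,p16,p17,p18,p25,p26,p27,p29,p31}
  V3: {p4,p14,p15,p16,p19,p20,p21,p22,p24,p28,p30,p32}
  V4: {p1,p5,p8,p9,p10,p17,p18,p21,p22,p24,p29}
  V5: {p2,p5,p7,p9,p11,p12,p16,p17,p19,p28,p31}
  V6: {p6,p7,p10,p11,p13,p18,p19,p24,p26,p27,p30}
  V12: {p15,p25,p27}
  V13: {p15,p21,p32}
  V14: {p1,p5,p21}
  V15: {p5,p7,p12}
  V16: {p7,p13,p27}
  V23: {p14,p15,p16}
  V24: {p17,p18,p29}
  V25: {p16,p17,p31}
  V26: {p18,p26,p27}
  V34: {p21,p22,p24}
  V35: {p16,p19,p28}
  V36: {p19,p24,p30}
  V45: {p5,p9,p17}
  V46: {p10,p18,p24}
  V56: {p7,p11,p19}
  V123: {p15}
  V126: {p27}
  V134: {p21}
  V145: {p5}
  V156: {p7}
  V235: {p16}
  V245: {p17}
  V246: {p18}
  V346: {p24}
  V356: {p19}
C dims 6,15,10; δ0: rk 5, SNF 1^5; δ1: rk 10, SNF 1^9·2
Ȟ^0 = (6 − 5) − 0 = 1, so Ȟ^0 ≅ Z
Ȟ^1 = (15 − 10) − 5 = 0, so Ȟ^1 ≅ 0
Ȟ^2 = (10 − 0) − 10 = 0 plus torsion [2], so Ȟ^2 ≅ Z/2

Ȟ^0(U;F) ≅ Z, Ȟ^1(U;F) ≅ 0, Ȟ^2(U;F) ≅ Z/2


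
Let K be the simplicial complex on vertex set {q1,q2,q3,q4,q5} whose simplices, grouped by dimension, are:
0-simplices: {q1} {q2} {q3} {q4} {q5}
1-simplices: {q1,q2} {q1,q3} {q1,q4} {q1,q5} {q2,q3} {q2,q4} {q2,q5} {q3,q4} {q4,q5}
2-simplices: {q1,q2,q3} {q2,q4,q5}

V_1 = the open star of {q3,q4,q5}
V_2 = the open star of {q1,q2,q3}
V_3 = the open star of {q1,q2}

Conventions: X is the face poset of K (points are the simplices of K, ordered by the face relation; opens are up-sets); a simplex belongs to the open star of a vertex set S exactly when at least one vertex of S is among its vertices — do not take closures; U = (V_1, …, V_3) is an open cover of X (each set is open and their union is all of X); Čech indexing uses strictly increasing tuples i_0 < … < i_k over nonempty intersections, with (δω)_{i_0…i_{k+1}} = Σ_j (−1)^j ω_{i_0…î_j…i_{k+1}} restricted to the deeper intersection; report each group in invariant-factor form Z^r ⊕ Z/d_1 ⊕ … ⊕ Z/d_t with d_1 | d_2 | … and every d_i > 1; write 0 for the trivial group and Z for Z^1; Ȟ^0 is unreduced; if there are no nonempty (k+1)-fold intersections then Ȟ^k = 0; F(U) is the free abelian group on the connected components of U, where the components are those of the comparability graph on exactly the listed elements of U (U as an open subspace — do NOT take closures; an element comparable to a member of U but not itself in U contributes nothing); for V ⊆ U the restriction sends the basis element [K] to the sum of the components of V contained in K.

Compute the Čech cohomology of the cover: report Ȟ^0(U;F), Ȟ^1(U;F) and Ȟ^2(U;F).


Ȟ^0(U;F) ≅ Z, Ȟ^1(U;F) ≅ Z^3 and Ȟ^2(U;F) ≅ 0

intersection data:
  V1={{q3},{q4},{q5},{q1,q3},{q1,q4},{q1,q5},{q2,q3},{q2,q4},{q2,q5},{q3,q4},{q4,q5},{q1,q2,q3},{q2,q4,q5}} V2={{q1},{q2},{q3},{q1,q2},{q1,q3},{q1,q4},{q1,q5},{q2,q3},{q2,q4},{q2,q5},{q3,q4},{q1,q2,q3},{q2,q4,q5}} V3={{q1},{q2},{q1,q2},{q1,q3},{q1,q4},{q1,q5},{q2,q3},{q2,q4},{q2,q5},{q1,q2,q3},{q2,q4,q5}}
  V12={{q3},{q1,q3},{q1,q4},{q1,q5},{q2,q3},{q2,q4},{q2,q5},{q3,q4},{q1,q2,q3},{q2,q4,q5}} V13={{q1,q3},{q1,q4},{q1,q5},{q2,q3},{q2,q4},{q2,q5},{q1,q2,q3},{q2,q4,q5}} V23={{q1},{q2},{q1,q2},{q1,q3},{q1,q4},{q1,q5},{q2,q3},{q2,q4},{q2,q5},{q1,q2,q3},{q2,q4,q5}}
  V123={{q1,q3},{q1,q4},{q1,q5},{q2,q3},{q2,q4},{q2,q5},{q1,q2,q3},{q2,q4,q5}}
components per intersection:
  V1: {{q3},{q4},{q5},{q1,q3},{q1,q4},{q1,q5},{q2,q3},{q2,q4},{q2,q5},{q3,q4},{q4,q5},{q1,q2,q3},{q2,q4,q5}}
  V2: {{q1},{q2},{q3},{q1,q2},{q1,q3},{q1,q4},{q1,q5},{q2,q3},{q2,q4},{q2,q5},{q3,q4},{q1,q2,q3},{q2,q4,q5}}
  V3: {{q1},{q2},{q1,q2},{q1,q3},{q1,q4},{q1,q5},{q2,q3},{q2,q4},{q2,q5},{q1,q2,q3},{q2,q4,q5}}
  V12: {{q3},{q1,q3},{q2,q3},{q3,q4},{q1,q2,q3}} {{q1,q4}} {{q1,q5}} {{q2,q4},{q2,q5},{q2,q4,q5}}
  V13: {{q1,q3},{q2,q3},{q1,q2,q3}} {{q1,q4}} {{q1,q5}} {{q2,q4},{q2,q5},{q2,q4,q5}}
  V23: {{q1},{q2},{q1,q2},{q1,q3},{q1,q4},{q1,q5},{q2,q3},{q2,q4},{q2,q5},{q1,q2,q3},{q2,q4,q5}}
  V123: {{q1,q3},{q2,q3},{q1,q2,q3}} {{q1,q4}} {{q1,q5}} {{q2,q4},{q2,q5},{q2,q4,q5}}
C dims 3,9,4; δ0: rk 2, SNF 1^2; δ1: rk 4, SNF 1^4
Ȟ^0 = (3 − 2) − 0 = 1, so Ȟ^0 ≅ Z
Ȟ^1 = (9 − 4) − 2 = 3, so Ȟ^1 ≅ Z^3
Ȟ^2 = (4 − 0) − 4 = 0, so Ȟ^2 ≅ 0


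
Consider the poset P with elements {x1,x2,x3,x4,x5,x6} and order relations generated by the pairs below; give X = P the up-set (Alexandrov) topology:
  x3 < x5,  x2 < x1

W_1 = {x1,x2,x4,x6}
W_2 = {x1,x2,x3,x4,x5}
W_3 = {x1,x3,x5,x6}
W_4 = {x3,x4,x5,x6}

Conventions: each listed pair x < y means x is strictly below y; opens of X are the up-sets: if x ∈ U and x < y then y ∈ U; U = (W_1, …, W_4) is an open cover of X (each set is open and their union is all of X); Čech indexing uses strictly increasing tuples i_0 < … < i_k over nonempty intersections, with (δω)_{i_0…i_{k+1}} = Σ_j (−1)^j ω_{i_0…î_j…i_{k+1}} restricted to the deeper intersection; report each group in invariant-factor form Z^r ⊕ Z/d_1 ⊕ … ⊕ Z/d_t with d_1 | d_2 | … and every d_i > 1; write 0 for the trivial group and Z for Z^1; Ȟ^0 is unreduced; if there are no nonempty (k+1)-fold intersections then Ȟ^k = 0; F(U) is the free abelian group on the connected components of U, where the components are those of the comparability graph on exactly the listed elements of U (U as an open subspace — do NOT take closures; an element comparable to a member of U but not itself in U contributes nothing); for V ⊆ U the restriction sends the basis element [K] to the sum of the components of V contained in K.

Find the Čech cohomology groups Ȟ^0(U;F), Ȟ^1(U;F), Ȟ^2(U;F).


nonempty overlaps:
  W12={x1,x2,x4} W13={x1,x6} W14={x4,x6} W23={x1,x3,x5} W24={x3,x4,x5} W34={x3,x5,x6}
  W123={x1} W124={x4} W134={x6} W234={x3,x5}
components per intersection:
  W1: {x1,x2} {x4} {x6}
  W2: {x1,x2} {x3,x5} {x4}
  W3: {x1} {x3,x5} {x6}
  W4: {x3,x5} {x4} {x6}
  W12: {x1,x2} {x4}
  W13: {x1} {x6}
  W14: {x4} {x6}
  W23: {x1} {x3,x5}
  W24: {x3,x5} {x4}
  W34: {x3,x5} {x6}
  W123: {x1}
  W124: {x4}
  W134: {x6}
  W234: {x3,x5}
C dims 12,12,4; δ0: rk 8, SNF 1^8; δ1: rk 4, SNF 1^4
degree 0: 12−8−0 = 4 → Ȟ^0 ≅ Z^4
degree 1: 12−4−8 = 0 → Ȟ^1 ≅ 0
degree 2: 4−0−4 = 0 → Ȟ^2 ≅ 0

Ȟ^0 ≅ Z^4,  Ȟ^1 ≅ 0,  Ȟ^2 ≅ 0


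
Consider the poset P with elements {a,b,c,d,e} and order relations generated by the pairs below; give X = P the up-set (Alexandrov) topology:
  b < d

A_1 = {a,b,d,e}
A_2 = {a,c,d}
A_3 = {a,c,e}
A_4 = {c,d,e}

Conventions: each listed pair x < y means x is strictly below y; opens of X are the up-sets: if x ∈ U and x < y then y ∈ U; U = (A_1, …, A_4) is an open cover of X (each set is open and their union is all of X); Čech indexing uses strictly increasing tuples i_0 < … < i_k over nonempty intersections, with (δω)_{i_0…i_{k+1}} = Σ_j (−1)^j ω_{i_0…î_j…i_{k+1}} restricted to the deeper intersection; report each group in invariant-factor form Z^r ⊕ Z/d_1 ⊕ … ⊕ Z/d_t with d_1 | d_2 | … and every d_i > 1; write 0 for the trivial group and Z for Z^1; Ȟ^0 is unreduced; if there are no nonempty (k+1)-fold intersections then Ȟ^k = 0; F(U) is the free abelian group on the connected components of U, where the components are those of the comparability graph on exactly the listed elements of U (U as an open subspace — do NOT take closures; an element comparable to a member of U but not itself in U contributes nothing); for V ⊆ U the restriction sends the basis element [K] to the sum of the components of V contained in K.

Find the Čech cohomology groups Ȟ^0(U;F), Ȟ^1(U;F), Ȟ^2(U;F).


nonempty overlaps:
  A12={a,d} A13={a,e} A14={d,e} A23={a,c} A24={c,d} A34={c,e}
  A123={a} A124={d} A134={e} A234={c}
components per intersection:
  A1: {a} {b,d} {e}
  A2: {a} {c} {d}
  A3: {a} {c} {e}
  A4: {c} {d} {e}
  A12: {a} {d}
  A13: {a} {e}
  A14: {d} {e}
  A23: {a} {c}
  A24: {c} {d}
  A34: {c} {e}
  A123: {a}
  A124: {d}
  A134: {e}
  A234: {c}
C dims 12,12,4; δ0: rk 8, SNF 1^8; δ1: rk 4, SNF 1^4
degree 0: 12−8−0 = 4 → Ȟ^0 ≅ Z^4
degree 1: 12−4−8 = 0 → Ȟ^1 ≅ 0
degree 2: 4−0−4 = 0 → Ȟ^2 ≅ 0

Ȟ^0 ≅ Z^4,  Ȟ^1 ≅ 0,  Ȟ^2 ≅ 0


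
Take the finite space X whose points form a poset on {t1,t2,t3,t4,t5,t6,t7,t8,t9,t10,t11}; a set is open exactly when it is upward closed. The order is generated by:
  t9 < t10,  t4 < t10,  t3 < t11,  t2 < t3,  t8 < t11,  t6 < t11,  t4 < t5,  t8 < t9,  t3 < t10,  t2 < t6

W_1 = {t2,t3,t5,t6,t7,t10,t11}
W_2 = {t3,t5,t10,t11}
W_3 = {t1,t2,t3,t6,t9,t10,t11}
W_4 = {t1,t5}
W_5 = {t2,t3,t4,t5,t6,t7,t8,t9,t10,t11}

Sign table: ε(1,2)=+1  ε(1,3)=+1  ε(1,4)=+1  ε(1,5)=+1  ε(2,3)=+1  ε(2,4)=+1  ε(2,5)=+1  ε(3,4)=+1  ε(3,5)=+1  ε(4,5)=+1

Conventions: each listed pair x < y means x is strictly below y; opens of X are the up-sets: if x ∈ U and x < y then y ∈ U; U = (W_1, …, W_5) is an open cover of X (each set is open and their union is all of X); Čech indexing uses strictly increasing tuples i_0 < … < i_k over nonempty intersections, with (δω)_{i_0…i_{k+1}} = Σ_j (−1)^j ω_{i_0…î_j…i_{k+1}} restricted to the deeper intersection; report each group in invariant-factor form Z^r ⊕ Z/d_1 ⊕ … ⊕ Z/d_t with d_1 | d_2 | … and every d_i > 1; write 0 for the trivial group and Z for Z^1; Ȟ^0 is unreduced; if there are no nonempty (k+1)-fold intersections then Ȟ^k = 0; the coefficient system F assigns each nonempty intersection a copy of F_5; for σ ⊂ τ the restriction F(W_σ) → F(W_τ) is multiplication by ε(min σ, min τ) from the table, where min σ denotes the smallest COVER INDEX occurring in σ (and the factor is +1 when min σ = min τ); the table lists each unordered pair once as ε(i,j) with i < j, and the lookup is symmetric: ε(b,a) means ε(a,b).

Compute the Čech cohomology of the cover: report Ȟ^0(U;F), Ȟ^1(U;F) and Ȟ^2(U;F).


Ȟ^0 ≅ Z/5; Ȟ^1 ≅ Z/5; Ȟ^2 ≅ 0

nerve simplices:
  W12={t3,t5,t10,t11} W13={t2,t3,t6,t10,t11} W14={t5} W15={t2,t3,t5,t6,t7,t10,t11} W23={t3,t10,t11} W24={t5} W25={t3,t5,t10,t11} W34={t1} W35={t2,t3,t6,t9,t10,t11} W45={t5}
  W123={t3,t10,t11} W124={t5} W125={t3,t5,t10,t11} W135={t2,t3,t6,t10,t11} W145={t5} W235={t3,t10,t11} W245={t5}
  W1235={t3,t10,t11} W1245={t5}
C dims 5,10,7,2; δ0: rk_F5 4; δ1: rk_F5 5; δ2: rk_F5 2
degree 0: 5−4−0 = 1 → Ȟ^0 ≅ Z/5
degree 1: 10−5−4 = 1 → Ȟ^1 ≅ Z/5
degree 2: 7−2−5 = 0 → Ȟ^2 ≅ 0


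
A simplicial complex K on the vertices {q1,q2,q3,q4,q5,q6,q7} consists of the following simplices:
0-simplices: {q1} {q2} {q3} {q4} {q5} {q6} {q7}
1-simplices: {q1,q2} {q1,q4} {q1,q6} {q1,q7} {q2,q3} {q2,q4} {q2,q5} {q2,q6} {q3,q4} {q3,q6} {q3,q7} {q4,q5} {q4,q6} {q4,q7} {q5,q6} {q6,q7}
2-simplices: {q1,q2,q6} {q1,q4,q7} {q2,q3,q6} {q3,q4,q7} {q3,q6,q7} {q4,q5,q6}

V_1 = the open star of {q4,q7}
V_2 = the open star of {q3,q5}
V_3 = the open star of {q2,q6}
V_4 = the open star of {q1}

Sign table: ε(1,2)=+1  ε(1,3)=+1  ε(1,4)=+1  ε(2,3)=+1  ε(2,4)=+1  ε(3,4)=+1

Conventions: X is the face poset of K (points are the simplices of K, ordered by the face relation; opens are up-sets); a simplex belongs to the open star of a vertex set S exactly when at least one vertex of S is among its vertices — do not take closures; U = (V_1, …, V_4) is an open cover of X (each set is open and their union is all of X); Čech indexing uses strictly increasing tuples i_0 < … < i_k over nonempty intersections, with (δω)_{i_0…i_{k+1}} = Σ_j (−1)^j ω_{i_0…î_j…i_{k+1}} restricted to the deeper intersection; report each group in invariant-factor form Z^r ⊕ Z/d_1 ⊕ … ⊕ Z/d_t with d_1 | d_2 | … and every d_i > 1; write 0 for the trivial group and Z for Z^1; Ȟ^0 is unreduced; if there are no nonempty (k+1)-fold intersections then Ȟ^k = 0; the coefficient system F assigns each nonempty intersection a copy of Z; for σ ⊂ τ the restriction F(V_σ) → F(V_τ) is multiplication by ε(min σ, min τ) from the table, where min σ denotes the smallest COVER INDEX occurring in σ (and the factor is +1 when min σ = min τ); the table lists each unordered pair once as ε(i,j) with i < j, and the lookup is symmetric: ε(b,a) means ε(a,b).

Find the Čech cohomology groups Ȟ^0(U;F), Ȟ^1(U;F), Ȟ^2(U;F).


intersection data:
  V1={{q4},{q7},{q1,q4},{q1,q7},{q2,q4},{q3,q4},{q3,q7},{q4,q5},{q4,q6},{q4,q7},{q6,q7},{q1,q4,q7},{q3,q4,q7},{q3,q6,q7},{q4,q5,q6}} V2={{q3},{q5},{q2,q3},{q2,q5},{q3,q4},{q3,q6},{q3,q7},{q4,q5},{q5,q6},{q2,q3,q6},{q3,q4,q7},{q3,q6,q7},{q4,q5,q6}} V3={{q2},{q6},{q1,q2},{q1,q6},{q2,q3},{q2,q4},{q2,q5},{q2,q6},{q3,q6},{q4,q6},{q5,q6},{q6,q7},{q1,q2,q6},{q2,q3,q6},{q3,q6,q7},{q4,q5,q6}} V4={{q1},{q1,q2},{q1,q4},{q1,q6},{q1,q7},{q1,q2,q6},{q1,q4,q7}}
  V12={{q3,q4},{q3,q7},{q4,q5},{q3,q4,q7},{q3,q6,q7},{q4,q5,q6}} V13={{q2,q4},{q4,q6},{q6,q7},{q3,q6,q7},{q4,q5,q6}} V14={{q1,q4},{q1,q7},{q1,q4,q7}} V23={{q2,q3},{q2,q5},{q3,q6},{q5,q6},{q2,q3,q6},{q3,q6,q7},{q4,q5,q6}} V34={{q1,q2},{q1,q6},{q1,q2,q6}}
  V123={{q3,q6,q7},{q4,q5,q6}}
C dims 4,5,1; δ0: rk 3, SNF 1^3; δ1: rk 1, SNF 1^1
Ȟ^0 = (4 − 3) − 0 = 1, so Ȟ^0 ≅ Z
Ȟ^1 = (5 − 1) − 3 = 1, so Ȟ^1 ≅ Z
Ȟ^2 = (1 − 0) − 1 = 0, so Ȟ^2 ≅ 0

Ȟ^0 ≅ Z, Ȟ^1 ≅ Z and Ȟ^2 ≅ 0


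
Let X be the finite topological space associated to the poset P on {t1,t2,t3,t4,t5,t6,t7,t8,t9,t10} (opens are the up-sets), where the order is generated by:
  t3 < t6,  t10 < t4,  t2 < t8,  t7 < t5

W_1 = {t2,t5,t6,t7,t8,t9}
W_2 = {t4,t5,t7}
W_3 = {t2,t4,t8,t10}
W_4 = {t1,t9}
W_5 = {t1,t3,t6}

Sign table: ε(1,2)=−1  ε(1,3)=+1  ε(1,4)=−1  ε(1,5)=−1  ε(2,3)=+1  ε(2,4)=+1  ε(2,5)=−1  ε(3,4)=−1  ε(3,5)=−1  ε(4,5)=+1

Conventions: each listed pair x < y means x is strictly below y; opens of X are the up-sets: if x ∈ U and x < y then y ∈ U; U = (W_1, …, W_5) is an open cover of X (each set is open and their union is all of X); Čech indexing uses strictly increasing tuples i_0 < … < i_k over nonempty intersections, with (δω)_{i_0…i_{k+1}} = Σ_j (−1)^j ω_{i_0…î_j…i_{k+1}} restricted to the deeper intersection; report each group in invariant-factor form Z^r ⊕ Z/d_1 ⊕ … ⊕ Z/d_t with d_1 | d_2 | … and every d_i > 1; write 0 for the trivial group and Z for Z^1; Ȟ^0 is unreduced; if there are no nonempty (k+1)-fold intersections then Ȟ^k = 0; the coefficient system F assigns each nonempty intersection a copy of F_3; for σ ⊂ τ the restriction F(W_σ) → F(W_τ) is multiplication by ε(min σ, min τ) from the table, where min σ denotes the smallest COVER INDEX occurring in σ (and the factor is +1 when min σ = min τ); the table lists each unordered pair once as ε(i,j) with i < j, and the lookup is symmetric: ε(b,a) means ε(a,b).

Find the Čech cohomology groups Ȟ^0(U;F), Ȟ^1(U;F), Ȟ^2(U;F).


nerve simplices:
  W12={t5,t7} W13={t2,t8} W14={t9} W15={t6} W23={t4} W45={t1}
C dims 5,6; δ0: rk_F3 5
degree 0: 5−5−0 = 0 → Ȟ^0 ≅ 0
degree 1: 6−0−5 = 1 → Ȟ^1 ≅ Z/3
degree 2: 0−0−0 = 0 → Ȟ^2 ≅ 0

Ȟ^0 = 0, Ȟ^1 = Z/3 and Ȟ^2 = 0


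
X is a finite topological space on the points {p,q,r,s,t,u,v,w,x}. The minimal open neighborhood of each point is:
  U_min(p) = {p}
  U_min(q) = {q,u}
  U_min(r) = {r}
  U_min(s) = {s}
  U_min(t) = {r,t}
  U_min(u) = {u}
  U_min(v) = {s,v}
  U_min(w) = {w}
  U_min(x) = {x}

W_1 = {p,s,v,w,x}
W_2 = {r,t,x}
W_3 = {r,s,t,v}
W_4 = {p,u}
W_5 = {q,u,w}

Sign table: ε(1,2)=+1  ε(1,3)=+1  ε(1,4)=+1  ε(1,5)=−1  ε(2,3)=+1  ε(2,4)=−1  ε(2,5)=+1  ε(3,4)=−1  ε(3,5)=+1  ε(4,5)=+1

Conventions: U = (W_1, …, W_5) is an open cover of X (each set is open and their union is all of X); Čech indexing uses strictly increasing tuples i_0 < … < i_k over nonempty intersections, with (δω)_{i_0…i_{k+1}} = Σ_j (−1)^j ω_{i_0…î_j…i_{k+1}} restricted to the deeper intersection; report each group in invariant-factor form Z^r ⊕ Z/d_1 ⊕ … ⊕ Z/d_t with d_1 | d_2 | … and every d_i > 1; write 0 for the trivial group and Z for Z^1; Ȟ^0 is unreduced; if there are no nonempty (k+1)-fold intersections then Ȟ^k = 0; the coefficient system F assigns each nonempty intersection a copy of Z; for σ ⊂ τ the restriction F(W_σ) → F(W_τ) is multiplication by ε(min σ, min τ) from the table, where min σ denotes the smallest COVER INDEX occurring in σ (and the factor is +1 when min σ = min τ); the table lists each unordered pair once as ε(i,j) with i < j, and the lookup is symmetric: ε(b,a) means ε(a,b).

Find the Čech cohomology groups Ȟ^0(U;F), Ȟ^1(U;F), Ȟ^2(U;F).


Ȟ^0 = 0, Ȟ^1 = Z ⊕ Z/2, Ȟ^2 = 0

intersection data:
  W12={x} W13={s,v} W14={p} W15={w} W23={r,t} W45={u}
C dims 5,6; δ0: rk 5, SNF 1^4·2
Ȟ^0 = (5 − 5) − 0 = 0, so Ȟ^0 ≅ 0
Ȟ^1 = (6 − 0) − 5 = 1 plus torsion [2], so Ȟ^1 ≅ Z ⊕ Z/2
Ȟ^2 = (0 − 0) − 0 = 0, so Ȟ^2 ≅ 0


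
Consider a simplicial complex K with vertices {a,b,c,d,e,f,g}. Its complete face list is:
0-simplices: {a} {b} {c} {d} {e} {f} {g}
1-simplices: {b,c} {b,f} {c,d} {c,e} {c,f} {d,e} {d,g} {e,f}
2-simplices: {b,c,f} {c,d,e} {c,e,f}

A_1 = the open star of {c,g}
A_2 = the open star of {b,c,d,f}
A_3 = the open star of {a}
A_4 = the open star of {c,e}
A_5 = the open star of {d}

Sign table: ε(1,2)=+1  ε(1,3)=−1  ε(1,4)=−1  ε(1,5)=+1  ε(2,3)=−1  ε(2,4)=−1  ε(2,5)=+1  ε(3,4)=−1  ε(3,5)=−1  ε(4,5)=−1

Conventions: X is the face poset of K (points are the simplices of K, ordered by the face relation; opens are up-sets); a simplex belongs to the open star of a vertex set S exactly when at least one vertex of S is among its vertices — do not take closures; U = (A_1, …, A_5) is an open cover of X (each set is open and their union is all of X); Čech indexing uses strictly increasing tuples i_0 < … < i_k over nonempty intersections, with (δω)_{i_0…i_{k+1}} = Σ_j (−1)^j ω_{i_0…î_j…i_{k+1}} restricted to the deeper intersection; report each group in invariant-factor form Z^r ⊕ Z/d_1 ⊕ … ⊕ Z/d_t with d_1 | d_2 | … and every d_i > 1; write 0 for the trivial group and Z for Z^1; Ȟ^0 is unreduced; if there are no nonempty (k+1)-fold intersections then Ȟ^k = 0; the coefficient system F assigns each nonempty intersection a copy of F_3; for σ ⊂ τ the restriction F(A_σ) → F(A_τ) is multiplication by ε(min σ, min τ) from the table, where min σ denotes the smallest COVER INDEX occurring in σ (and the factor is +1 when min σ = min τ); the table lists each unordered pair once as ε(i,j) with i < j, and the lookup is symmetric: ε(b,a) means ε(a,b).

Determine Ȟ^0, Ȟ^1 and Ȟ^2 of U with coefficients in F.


nonempty overlaps:
  A1={{c},{g},{b,c},{c,d},{c,e},{c,f},{d,g},{b,c,f},{c,d,e},{c,e,f}} A2={{b},{c},{d},{f},{b,c},{b,f},{c,d},{c,e},{c,f},{d,e},{d,g},{e,f},{b,c,f},{c,d,e},{c,e,f}} A3={{a}} A4={{c},{e},{b,c},{c,d},{c,e},{c,f},{d,e},{e,f},{b,c,f},{c,d,e},{c,e,f}} A5={{d},{c,d},{d,e},{d,g},{c,d,e}}
  A12={{c},{b,c},{c,d},{c,e},{c,f},{d,g},{b,c,f},{c,d,e},{c,e,f}} A14={{c},{b,c},{c,d},{c,e},{c,f},{b,c,f},{c,d,e},{c,e,f}} A15={{c,d},{d,g},{c,d,e}} A24={{c},{b,c},{c,d},{c,e},{c,f},{d,e},{e,f},{b,c,f},{c,d,e},{c,e,f}} A25={{d},{c,d},{d,e},{d,g},{c,d,e}} A45={{c,d},{d,e},{c,d,e}}
  A124={{c},{b,c},{c,d},{c,e},{c,f},{b,c,f},{c,d,e},{c,e,f}} A125={{c,d},{d,g},{c,d,e}} A145={{c,d},{c,d,e}} A245={{c,d},{d,e},{c,d,e}}
  A1245={{c,d},{c,d,e}}
C dims 5,6,4,1; δ0: rk_F3 3; δ1: rk_F3 3; δ2: rk_F3 1
degree 0: 5−3−0 = 2 → Ȟ^0 ≅ Z/3 ⊕ Z/3
degree 1: 6−3−3 = 0 → Ȟ^1 ≅ 0
degree 2: 4−1−3 = 0 → Ȟ^2 ≅ 0

Ȟ^0(U;F) ≅ Z/3 ⊕ Z/3,  Ȟ^1(U;F) ≅ 0,  Ȟ^2(U;F) ≅ 0


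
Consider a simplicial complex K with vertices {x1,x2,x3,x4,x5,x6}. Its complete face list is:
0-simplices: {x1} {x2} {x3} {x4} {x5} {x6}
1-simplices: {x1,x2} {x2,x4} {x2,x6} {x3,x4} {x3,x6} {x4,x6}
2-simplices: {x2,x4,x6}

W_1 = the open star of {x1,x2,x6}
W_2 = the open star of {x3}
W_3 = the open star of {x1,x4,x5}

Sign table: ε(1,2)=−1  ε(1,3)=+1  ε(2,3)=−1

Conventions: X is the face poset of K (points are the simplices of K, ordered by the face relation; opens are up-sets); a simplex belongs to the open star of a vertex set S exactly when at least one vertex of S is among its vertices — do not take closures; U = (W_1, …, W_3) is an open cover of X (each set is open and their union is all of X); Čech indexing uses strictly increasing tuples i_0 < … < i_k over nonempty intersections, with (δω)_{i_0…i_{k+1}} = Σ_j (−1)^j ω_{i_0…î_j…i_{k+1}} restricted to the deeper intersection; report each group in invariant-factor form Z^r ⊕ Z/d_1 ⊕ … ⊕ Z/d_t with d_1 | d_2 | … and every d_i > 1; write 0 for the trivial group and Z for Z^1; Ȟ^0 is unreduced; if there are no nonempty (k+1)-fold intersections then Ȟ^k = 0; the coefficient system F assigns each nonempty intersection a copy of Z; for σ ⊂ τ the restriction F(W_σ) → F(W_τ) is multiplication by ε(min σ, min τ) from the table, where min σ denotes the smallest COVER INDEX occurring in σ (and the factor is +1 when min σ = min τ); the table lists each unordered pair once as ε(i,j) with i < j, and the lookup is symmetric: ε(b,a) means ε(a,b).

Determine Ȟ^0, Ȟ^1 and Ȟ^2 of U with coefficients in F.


Ȟ^0(U;F) ≅ Z; Ȟ^1(U;F) ≅ Z; Ȟ^2(U;F) ≅ 0

nonempty overlaps:
  W1={{x1},{x2},{x6},{x1,x2},{x2,x4},{x2,x6},{x3,x6},{x4,x6},{x2,x4,x6}} W2={{x3},{x3,x4},{x3,x6}} W3={{x1},{x4},{x5},{x1,x2},{x2,x4},{x3,x4},{x4,x6},{x2,x4,x6}}
  W12={{x3,x6}} W13={{x1},{x1,x2},{x2,x4},{x4,x6},{x2,x4,x6}} W23={{x3,x4}}
C dims 3,3; δ0: rk 2, SNF 1^2
degree 0: 3−2−0 = 1 → Ȟ^0 ≅ Z
degree 1: 3−0−2 = 1 → Ȟ^1 ≅ Z
degree 2: 0−0−0 = 0 → Ȟ^2 ≅ 0


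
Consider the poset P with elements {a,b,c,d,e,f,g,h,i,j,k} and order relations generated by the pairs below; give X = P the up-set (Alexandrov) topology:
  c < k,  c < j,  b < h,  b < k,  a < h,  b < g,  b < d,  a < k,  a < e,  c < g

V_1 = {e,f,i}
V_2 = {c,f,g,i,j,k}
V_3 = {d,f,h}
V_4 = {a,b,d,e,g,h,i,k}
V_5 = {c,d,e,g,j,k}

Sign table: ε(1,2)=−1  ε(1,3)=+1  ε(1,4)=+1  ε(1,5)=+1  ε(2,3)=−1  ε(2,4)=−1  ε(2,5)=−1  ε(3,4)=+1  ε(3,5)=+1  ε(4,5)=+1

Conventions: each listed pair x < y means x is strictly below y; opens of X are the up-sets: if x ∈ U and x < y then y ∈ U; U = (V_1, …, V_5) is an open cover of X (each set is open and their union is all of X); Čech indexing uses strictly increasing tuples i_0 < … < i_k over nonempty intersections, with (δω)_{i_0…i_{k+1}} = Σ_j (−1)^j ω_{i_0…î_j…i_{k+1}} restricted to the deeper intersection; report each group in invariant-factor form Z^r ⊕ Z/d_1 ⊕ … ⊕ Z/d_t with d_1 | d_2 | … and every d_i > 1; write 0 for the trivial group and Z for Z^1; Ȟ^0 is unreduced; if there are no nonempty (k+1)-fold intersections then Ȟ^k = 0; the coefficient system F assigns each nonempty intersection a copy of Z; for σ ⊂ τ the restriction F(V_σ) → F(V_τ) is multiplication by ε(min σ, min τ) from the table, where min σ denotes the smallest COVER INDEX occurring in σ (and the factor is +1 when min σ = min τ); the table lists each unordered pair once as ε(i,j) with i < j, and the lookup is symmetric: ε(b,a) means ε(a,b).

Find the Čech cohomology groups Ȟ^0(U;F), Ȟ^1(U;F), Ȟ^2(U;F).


Ȟ^0 = Z, Ȟ^1 = Z and Ȟ^2 = 0

nonempty intersections:
  V12={f,i} V13={f} V14={e,i} V15={e} V23={f} V24={g,i,k} V25={c,g,j,k} V34={d,h} V35={d} V45={d,e,g,k}
  V123={f} V124={i} V145={e} V245={g,k} V345={d}
C dims 5,10,5; δ0: rk 4, SNF 1^4; δ1: rk 5, SNF 1^5
Ȟ^0: (5−4)−0=1 ⇒ Z
Ȟ^1: (10−5)−4=1 ⇒ Z
Ȟ^2: (5−0)−5=0 ⇒ 0


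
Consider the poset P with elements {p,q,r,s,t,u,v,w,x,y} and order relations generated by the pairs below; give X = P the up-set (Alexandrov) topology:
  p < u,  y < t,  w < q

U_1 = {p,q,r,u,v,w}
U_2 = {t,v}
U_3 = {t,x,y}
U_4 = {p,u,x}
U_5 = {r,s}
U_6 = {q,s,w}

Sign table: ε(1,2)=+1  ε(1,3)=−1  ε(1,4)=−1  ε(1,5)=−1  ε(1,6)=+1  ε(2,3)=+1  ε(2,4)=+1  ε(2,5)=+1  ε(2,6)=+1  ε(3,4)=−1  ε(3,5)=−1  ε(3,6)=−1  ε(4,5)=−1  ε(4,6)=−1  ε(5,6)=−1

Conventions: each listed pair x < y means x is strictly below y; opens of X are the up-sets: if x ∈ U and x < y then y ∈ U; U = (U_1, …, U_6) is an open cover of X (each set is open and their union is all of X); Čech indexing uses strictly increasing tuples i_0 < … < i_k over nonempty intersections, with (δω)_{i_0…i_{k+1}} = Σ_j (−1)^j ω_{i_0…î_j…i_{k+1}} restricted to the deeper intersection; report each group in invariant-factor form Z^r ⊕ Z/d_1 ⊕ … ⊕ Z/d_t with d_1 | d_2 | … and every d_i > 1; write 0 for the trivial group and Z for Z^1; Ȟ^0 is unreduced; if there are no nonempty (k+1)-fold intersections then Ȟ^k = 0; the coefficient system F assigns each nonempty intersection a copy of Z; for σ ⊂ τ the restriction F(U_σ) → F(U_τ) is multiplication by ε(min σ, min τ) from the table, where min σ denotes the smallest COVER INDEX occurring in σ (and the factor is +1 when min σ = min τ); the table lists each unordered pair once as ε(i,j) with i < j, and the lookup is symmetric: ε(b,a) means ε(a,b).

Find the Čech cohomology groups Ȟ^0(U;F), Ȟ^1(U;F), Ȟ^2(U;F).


cover nerve:
  U12={v} U14={p,u} U15={r} U16={q,w} U23={t} U34={x} U56={s}
C dims 6,7; δ0: rk 5, SNF 1^5
Ȟ^0: (6−5)−0=1 ⇒ Z
Ȟ^1: (7−0)−5=2 ⇒ Z^2
Ȟ^2: (0−0)−0=0 ⇒ 0

Ȟ^0 ≅ Z, Ȟ^1 ≅ Z^2, Ȟ^2 ≅ 0


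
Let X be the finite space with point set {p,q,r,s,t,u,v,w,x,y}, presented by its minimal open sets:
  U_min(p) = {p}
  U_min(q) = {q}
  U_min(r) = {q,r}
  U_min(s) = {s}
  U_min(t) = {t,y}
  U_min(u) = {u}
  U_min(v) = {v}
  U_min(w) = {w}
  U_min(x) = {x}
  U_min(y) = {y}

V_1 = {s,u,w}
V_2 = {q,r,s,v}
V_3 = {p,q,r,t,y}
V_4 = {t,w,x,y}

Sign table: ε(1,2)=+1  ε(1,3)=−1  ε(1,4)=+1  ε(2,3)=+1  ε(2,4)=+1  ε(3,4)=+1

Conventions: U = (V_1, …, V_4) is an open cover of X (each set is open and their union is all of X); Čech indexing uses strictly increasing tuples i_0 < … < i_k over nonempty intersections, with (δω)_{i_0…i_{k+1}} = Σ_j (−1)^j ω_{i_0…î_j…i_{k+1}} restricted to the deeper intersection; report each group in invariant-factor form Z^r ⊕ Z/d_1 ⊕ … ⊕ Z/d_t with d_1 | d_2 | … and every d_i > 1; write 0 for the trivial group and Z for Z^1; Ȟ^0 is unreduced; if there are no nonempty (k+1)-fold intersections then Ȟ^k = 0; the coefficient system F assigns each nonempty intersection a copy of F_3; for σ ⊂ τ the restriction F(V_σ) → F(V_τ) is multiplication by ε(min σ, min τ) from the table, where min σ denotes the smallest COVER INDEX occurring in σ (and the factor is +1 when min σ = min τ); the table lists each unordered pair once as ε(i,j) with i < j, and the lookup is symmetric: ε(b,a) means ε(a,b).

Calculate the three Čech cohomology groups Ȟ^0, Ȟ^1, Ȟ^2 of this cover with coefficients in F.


Ȟ^0 = Z/3, Ȟ^1 = Z/3 and Ȟ^2 = 0

cover nerve:
  V12={s} V14={w} V23={q,r} V34={t,y}
C dims 4,4; δ0: rk_F3 3
Ȟ^0: (4−3)−0=1 ⇒ Z/3
Ȟ^1: (4−0)−3=1 ⇒ Z/3
Ȟ^2: (0−0)−0=0 ⇒ 0


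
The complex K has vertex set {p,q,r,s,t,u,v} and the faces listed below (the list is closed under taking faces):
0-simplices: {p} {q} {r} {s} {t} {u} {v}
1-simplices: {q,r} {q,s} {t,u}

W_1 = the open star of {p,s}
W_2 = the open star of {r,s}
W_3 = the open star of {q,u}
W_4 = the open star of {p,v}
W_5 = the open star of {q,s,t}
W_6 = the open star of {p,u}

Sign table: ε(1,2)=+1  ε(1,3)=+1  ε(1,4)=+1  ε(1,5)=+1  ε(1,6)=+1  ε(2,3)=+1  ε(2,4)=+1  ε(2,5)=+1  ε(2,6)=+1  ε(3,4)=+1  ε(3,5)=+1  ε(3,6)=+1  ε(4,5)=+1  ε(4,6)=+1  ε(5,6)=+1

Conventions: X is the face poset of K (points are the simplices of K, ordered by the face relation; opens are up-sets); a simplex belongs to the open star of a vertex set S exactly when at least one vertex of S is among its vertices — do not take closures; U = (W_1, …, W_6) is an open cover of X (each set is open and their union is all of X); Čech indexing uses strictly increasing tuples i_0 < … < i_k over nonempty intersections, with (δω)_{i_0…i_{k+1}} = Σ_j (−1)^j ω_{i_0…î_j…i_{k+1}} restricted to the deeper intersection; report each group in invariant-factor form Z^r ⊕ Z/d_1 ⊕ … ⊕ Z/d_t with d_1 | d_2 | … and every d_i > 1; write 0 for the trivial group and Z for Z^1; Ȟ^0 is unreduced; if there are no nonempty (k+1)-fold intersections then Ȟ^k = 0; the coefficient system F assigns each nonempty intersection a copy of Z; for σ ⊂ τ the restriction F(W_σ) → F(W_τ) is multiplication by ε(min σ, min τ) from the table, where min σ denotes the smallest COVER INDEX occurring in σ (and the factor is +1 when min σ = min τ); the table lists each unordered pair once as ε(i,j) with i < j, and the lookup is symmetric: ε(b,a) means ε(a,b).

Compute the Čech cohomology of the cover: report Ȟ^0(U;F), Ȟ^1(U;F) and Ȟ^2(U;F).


Ȟ^0 = Z,  Ȟ^1 = Z,  Ȟ^2 = 0

nerve of the cover:
  W1={{p},{s},{q,s}} W2={{r},{s},{q,r},{q,s}} W3={{q},{u},{q,r},{q,s},{t,u}} W4={{p},{v}} W5={{q},{s},{t},{q,r},{q,s},{t,u}} W6={{p},{u},{t,u}}
  W12={{s},{q,s}} W13={{q,s}} W14={{p}} W15={{s},{q,s}} W16={{p}} W23={{q,r},{q,s}} W25={{s},{q,r},{q,s}} W35={{q},{q,r},{q,s},{t,u}} W36={{u},{t,u}} W46={{p}} W56={{t,u}}
  W123={{q,s}} W125={{s},{q,s}} W135={{q,s}} W146={{p}} W235={{q,r},{q,s}} W356={{t,u}}
  W1235={{q,s}}
C dims 6,11,6,1; δ0: rk 5, SNF 1^5; δ1: rk 5, SNF 1^5; δ2: rk 1, SNF 1^1
Ȟ^0 = (6 − 5) − 0 = 1, so Ȟ^0 ≅ Z
Ȟ^1 = (11 − 5) − 5 = 1, so Ȟ^1 ≅ Z
Ȟ^2 = (6 − 1) − 5 = 0, so Ȟ^2 ≅ 0
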